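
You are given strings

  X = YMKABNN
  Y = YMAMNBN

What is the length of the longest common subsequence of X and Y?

Let dp[i][j] be the LCS length of the first i characters of X and the first j characters of Y. dp[i][j] = dp[i-1][j-1]+1 when the i-th and j-th characters match, else max(dp[i-1][j], dp[i][j-1]).
    ·  Y  M  A  M  N  B  N
 ·  0  0  0  0  0  0  0  0
 Y  0  1  1  1  1  1  1  1
 M  0  1  2  2  2  2  2  2
 K  0  1  2  2  2  2  2  2
 A  0  1  2  3  3  3  3  3
 B  0  1  2  3  3  3  4  4
 N  0  1  2  3  3  4  4  5
 N  0  1  2  3  3  4  4  5
dp[7][7] = 5. One LCS (by backtracking along matches): YMABN.

5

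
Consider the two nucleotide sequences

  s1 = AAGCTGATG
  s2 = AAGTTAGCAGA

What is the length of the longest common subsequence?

Match A [1,1], A [2,2], G [3,3], T [5,5], G [6,7], A [7,9], G [9,10] — 7 bases in the same relative order in both. dp[9][11] = 7 confirms this is the maximum.

7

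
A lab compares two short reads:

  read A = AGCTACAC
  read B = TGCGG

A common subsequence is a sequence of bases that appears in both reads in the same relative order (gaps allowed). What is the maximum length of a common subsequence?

Let dp[i][j] be the LCS length of the first i bases of read A and the first j bases of read B. dp[i][j] = dp[i-1][j-1]+1 when the i-th and j-th bases match, else max(dp[i-1][j], dp[i][j-1]).
    ·  T  G  C  G  G
 ·  0  0  0  0  0  0
 A  0  0  0  0  0  0
 G  0  0  1  1  1  1
 C  0  0  1  2  2  2
 T  0  1  1  2  2  2
 A  0  1  1  2  2  2
 C  0  1  1  2  2  2
 A  0  1  1  2  2  2
 C  0  1  1  2  2  2
dp[8][5] = 2. One LCS (by backtracking along matches): GC.

2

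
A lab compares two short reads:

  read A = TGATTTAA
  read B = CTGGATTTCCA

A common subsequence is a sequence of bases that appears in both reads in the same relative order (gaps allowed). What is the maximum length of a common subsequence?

7

Let dp[i][j] be the LCS length of the first i bases of read A and the first j bases of read B. dp[i][j] = dp[i-1][j-1]+1 when the i-th and j-th bases match, else max(dp[i-1][j], dp[i][j-1]).
    ·  C  T  G  G  A  T  T  T  C  C  A
 ·  0  0  0  0  0  0  0  0  0  0  0  0
 T  0  0  1  1  1  1  1  1  1  1  1  1
 G  0  0  1  2  2  2  2  2  2  2  2  2
 A  0  0  1  2  2  3  3  3  3  3  3  3
 T  0  0  1  2  2  3  4  4  4  4  4  4
 T  0  0  1  2  2  3  4  5  5  5  5  5
 T  0  0  1  2  2  3  4  5  6  6  6  6
 A  0  0  1  2  2  3  4  5  6  6  6  7
 A  0  0  1  2  2  3  4  5  6  6  6  7
dp[8][11] = 7. One LCS (by backtracking along matches): TGATTTA.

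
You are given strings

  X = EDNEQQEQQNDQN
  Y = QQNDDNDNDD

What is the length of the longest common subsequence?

Match Q at X[5]=Y[1], then Q at X[6]=Y[2], then N at X[10]=Y[6], then D at X[11]=Y[7], then N at X[13]=Y[8] — 5 characters in the same relative order in both, and the DP table's final entry dp[13][10] is also 5, so no common subsequence is longer.

5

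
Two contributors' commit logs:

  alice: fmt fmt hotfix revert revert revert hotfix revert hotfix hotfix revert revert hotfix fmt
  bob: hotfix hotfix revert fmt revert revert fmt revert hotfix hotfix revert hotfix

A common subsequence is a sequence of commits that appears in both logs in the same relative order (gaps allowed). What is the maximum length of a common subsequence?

Pick hotfix (alice #3, bob #2) → revert (alice #4, bob #3) → revert (alice #5, bob #5) → revert (alice #6, bob #6) → revert (alice #8, bob #8) → hotfix (alice #9, bob #9) → hotfix (alice #10, bob #10) → revert (alice #12, bob #11) → hotfix (alice #13, bob #12); all 9 commits appear in both, in order, and the DP table's final entry dp[14][12] is also 9, so no common subsequence is longer.

9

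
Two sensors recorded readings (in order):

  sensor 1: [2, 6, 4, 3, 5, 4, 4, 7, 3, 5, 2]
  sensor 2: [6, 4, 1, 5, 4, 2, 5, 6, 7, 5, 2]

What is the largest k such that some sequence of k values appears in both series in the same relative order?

7

Taking 6 at sensor 1[2]=sensor 2[1]; then 4 at sensor 1[3]=sensor 2[2]; then 5 at sensor 1[5]=sensor 2[4]; then 4 at sensor 1[6]=sensor 2[5]; then 7 at sensor 1[8]=sensor 2[9]; then 5 at sensor 1[10]=sensor 2[10]; then 2 at sensor 1[11]=sensor 2[11] gives a common subsequence of length 7. The LCS DP gives dp[11][11] = 7, so this is optimal.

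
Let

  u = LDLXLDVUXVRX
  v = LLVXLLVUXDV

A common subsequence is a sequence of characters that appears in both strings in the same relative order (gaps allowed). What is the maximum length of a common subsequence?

Let dp[i][j] be the LCS length of the first i characters of u and the first j characters of v. dp[i][j] = dp[i-1][j-1]+1 when the i-th and j-th characters match, else max(dp[i-1][j], dp[i][j-1]).
    ·  L  L  V  X  L  L  V  U  X  D  V
 ·  0  0  0  0  0  0  0  0  0  0  0  0
 L  0  1  1  1  1  1  1  1  1  1  1  1
 D  0  1  1  1  1  1  1  1  1  1  2  2
 L  0  1  2  2  2  2  2  2  2  2  2  2
 X  0  1  2  2  3  3  3  3  3  3  3  3
 L  0  1  2  2  3  4  4  4  4  4  4  4
 D  0  1  2  2  3  4  4  4  4  4  5  5
 V  0  1  2  3  3  4  4  5  5  5  5  6
 U  0  1  2  3  3  4  4  5  6  6  6  6
 X  0  1  2  3  4  4  4  5  6  7  7  7
 V  0  1  2  3  4  4  4  5  6  7  7  8
 R  0  1  2  3  4  4  4  5  6  7  7  8
 X  0  1  2  3  4  4  4  5  6  7  7  8
dp[12][11] = 8. One LCS (by backtracking along matches): LLXLVUXV.

8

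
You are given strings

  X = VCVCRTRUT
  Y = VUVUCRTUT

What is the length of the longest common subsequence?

Let dp[i][j] be the LCS length of the first i characters of X and the first j characters of Y. dp[i][j] = dp[i-1][j-1]+1 when the i-th and j-th characters match, else max(dp[i-1][j], dp[i][j-1]).
    ·  V  U  V  U  C  R  T  U  T
 ·  0  0  0  0  0  0  0  0  0  0
 V  0  1  1  1  1  1  1  1  1  1
 C  0  1  1  1  1  2  2  2  2  2
 V  0  1  1  2  2  2  2  2  2  2
 C  0  1  1  2  2  3  3  3  3  3
 R  0  1  1  2  2  3  4  4  4  4
 T  0  1  1  2  2  3  4  5  5  5
 R  0  1  1  2  2  3  4  5  5  5
 U  0  1  2  2  3  3  4  5  6  6
 T  0  1  2  2  3  3  4  5  6  7
dp[9][9] = 7. One LCS (by backtracking along matches): VVCRTUT.

7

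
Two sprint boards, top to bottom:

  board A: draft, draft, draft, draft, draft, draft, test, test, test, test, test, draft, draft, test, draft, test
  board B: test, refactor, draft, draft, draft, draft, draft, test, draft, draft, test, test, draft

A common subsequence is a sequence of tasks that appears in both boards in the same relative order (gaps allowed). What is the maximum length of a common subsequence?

10

Pick draft at board A[2]=board B[3], then draft at board A[3]=board B[4], then draft at board A[4]=board B[5], then draft at board A[5]=board B[6], then draft at board A[6]=board B[7], then test at board A[11]=board B[8], then draft at board A[12]=board B[9], then draft at board A[13]=board B[10], then test at board A[14]=board B[12], then draft at board A[15]=board B[13]; all 10 tasks appear in both, in order. Since dp[16][13] = 10, nothing longer is possible.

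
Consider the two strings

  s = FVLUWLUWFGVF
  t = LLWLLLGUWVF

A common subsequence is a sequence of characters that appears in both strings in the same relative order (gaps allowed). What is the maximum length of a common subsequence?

7

Match L [3,2] → W [5,3] → L [6,6] → U [7,8] → W [8,9] → V [11,10] → F [12,11] — 7 characters in the same relative order in both. dp[12][11] = 7 confirms this is the maximum.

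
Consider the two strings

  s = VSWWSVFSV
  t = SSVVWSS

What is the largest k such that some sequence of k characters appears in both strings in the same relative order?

4

Match V [1,4], W [4,5], S [5,6], S [8,7] — 4 characters in the same relative order in both. dp[9][7] = 4 confirms this is the maximum.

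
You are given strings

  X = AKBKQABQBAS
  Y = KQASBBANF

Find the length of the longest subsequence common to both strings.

Let dp[i][j] be the LCS length of the first i characters of X and the first j characters of Y. dp[i][j] = dp[i-1][j-1]+1 when the i-th and j-th characters match, else max(dp[i-1][j], dp[i][j-1]).
    ·  K  Q  A  S  B  B  A  N  F
 ·  0  0  0  0  0  0  0  0  0  0
 A  0  0  0  1  1  1  1  1  1  1
 K  0  1  1  1  1  1  1  1  1  1
 B  0  1  1  1  1  2  2  2  2  2
 K  0  1  1  1  1  2  2  2  2  2
 Q  0  1  2  2  2  2  2  2  2  2
 A  0  1  2  3  3  3  3  3  3  3
 B  0  1  2  3  3  4  4  4  4  4
 Q  0  1  2  3  3  4  4  4  4  4
 B  0  1  2  3  3  4  5  5  5  5
 A  0  1  2  3  3  4  5  6  6  6
 S  0  1  2  3  4  4  5  6  6  6
dp[11][9] = 6. One LCS (by backtracking along matches): KQABBA.

6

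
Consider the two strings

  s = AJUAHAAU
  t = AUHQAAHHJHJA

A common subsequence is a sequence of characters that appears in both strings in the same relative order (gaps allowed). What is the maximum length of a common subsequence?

Match A [1,1] → U [3,2] → A [4,6] → H [5,10] → A [7,12] — 5 characters in the same relative order in both. Since dp[8][12] = 5, nothing longer is possible.

5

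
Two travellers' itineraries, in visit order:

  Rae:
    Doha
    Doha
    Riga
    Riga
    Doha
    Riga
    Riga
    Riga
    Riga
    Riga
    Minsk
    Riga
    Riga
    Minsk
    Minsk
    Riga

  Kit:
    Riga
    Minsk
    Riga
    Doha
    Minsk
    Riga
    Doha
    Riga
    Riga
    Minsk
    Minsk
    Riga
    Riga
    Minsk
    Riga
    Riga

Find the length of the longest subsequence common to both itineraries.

11

Pick Riga at Rae[3]=Kit[1]; then Riga at Rae[4]=Kit[3]; then Doha at Rae[5]=Kit[4]; then Riga at Rae[6]=Kit[6]; then Riga at Rae[7]=Kit[8]; then Riga at Rae[8]=Kit[9]; then Riga at Rae[9]=Kit[12]; then Riga at Rae[10]=Kit[13]; then Minsk at Rae[11]=Kit[14]; then Riga at Rae[13]=Kit[15]; then Riga at Rae[16]=Kit[16]; all 11 stops appear in both, in order, and the DP table's final entry dp[16][16] is also 11, so no common subsequence is longer.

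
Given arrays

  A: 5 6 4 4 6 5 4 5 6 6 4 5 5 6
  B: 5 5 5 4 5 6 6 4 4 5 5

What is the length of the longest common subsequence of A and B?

Match 5 [1,2], then 5 [6,3], then 4 [7,4], then 5 [8,5], then 6 [9,6], then 6 [10,7], then 4 [11,9], then 5 [12,10], then 5 [13,11] — 9 values in the same relative order in both, and the DP table's final entry dp[14][11] is also 9, so no common subsequence is longer.

9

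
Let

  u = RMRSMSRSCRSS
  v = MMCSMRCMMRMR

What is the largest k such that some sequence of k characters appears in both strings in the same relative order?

Pick M (u #2, v #2), S (u #4, v #4), M (u #5, v #5), R (u #7, v #6), C (u #9, v #7), R (u #10, v #12); all 6 characters appear in both, in order, and the DP table's final entry dp[12][12] is also 6, so no common subsequence is longer.

6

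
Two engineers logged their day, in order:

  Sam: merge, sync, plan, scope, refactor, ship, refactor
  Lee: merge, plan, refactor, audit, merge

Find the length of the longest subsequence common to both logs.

3

One common subsequence of length 3: merge at Sam[1]=Lee[1]; then plan at Sam[3]=Lee[2]; then refactor at Sam[5]=Lee[3]. Since dp[7][5] = 3, nothing longer is possible.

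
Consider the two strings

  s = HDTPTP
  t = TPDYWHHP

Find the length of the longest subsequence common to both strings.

Let dp[i][j] be the LCS length of the first i characters of s and the first j characters of t. dp[i][j] = dp[i-1][j-1]+1 when the i-th and j-th characters match, else max(dp[i-1][j], dp[i][j-1]).
    ·  T  P  D  Y  W  H  H  P
 ·  0  0  0  0  0  0  0  0  0
 H  0  0  0  0  0  0  1  1  1
 D  0  0  0  1  1  1  1  1  1
 T  0  1  1  1  1  1  1  1  1
 P  0  1  2  2  2  2  2  2  2
 T  0  1  2  2  2  2  2  2  2
 P  0  1  2  2  2  2  2  2  3
dp[6][8] = 3. One LCS (by backtracking along matches): TPP.

3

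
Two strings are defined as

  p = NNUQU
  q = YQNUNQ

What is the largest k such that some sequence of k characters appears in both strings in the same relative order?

3

Let dp[i][j] be the LCS length of the first i characters of p and the first j characters of q. dp[i][j] = dp[i-1][j-1]+1 when the i-th and j-th characters match, else max(dp[i-1][j], dp[i][j-1]).
    ·  Y  Q  N  U  N  Q
 ·  0  0  0  0  0  0  0
 N  0  0  0  1  1  1  1
 N  0  0  0  1  1  2  2
 U  0  0  0  1  2  2  2
 Q  0  0  1  1  2  2  3
 U  0  0  1  1  2  2  3
dp[5][6] = 3. One LCS (by backtracking along matches): NNQ.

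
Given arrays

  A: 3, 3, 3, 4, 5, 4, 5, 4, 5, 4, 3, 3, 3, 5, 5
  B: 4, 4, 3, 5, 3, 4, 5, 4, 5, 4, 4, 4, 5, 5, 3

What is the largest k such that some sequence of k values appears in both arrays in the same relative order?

10

One common subsequence of length 10: 3 at A[1]=B[3] → 3 at A[3]=B[5] → 4 at A[4]=B[6] → 5 at A[5]=B[7] → 4 at A[6]=B[8] → 5 at A[7]=B[9] → 4 at A[8]=B[11] → 4 at A[10]=B[12] → 5 at A[14]=B[13] → 5 at A[15]=B[14]. Since dp[15][15] = 10, nothing longer is possible.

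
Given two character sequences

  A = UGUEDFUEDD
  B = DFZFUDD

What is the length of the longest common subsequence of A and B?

Let dp[i][j] be the LCS length of the first i characters of A and the first j characters of B. dp[i][j] = dp[i-1][j-1]+1 when the i-th and j-th characters match, else max(dp[i-1][j], dp[i][j-1]).
    ·  D  F  Z  F  U  D  D
 ·  0  0  0  0  0  0  0  0
 U  0  0  0  0  0  1  1  1
 G  0  0  0  0  0  1  1  1
 U  0  0  0  0  0  1  1  1
 E  0  0  0  0  0  1  1  1
 D  0  1  1  1  1  1  2  2
 F  0  1  2  2  2  2  2  2
 U  0  1  2  2  2  3  3  3
 E  0  1  2  2  2  3  3  3
 D  0  1  2  2  2  3  4  4
 D  0  1  2  2  2  3  4  5
dp[10][7] = 5. One LCS (by backtracking along matches): DFUDD.

5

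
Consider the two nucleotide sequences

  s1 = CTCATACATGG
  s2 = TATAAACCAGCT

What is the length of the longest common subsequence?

Let dp[i][j] be the LCS length of the first i bases of s1 and the first j bases of s2. dp[i][j] = dp[i-1][j-1]+1 when the i-th and j-th bases match, else max(dp[i-1][j], dp[i][j-1]).
    ·  T  A  T  A  A  A  C  C  A  G  C  T
 ·  0  0  0  0  0  0  0  0  0  0  0  0  0
 C  0  0  0  0  0  0  0  1  1  1  1  1  1
 T  0  1  1  1  1  1  1  1  1  1  1  1  2
 C  0  1  1  1  1  1  1  2  2  2  2  2  2
 A  0  1  2  2  2  2  2  2  2  3  3  3  3
 T  0  1  2  3  3  3  3  3  3  3  3  3  4
 A  0  1  2  3  4  4  4  4  4  4  4  4  4
 C  0  1  2  3  4  4  4  5  5  5  5  5  5
 A  0  1  2  3  4  5  5  5  5  6  6  6  6
 T  0  1  2  3  4  5  5  5  5  6  6  6  7
 G  0  1  2  3  4  5  5  5  5  6  7  7  7
 G  0  1  2  3  4  5  5  5  5  6  7  7  7
dp[11][12] = 7. One LCS (by backtracking along matches): TATACAT.

7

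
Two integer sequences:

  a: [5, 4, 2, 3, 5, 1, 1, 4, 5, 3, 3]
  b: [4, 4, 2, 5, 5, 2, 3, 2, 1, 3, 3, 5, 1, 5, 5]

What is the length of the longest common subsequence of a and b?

Match 5 [1,5] → 2 [3,8] → 3 [4,11] → 5 [5,12] → 1 [6,13] → 5 [9,15] — 6 values in the same relative order in both. Since dp[11][15] = 6, nothing longer is possible.

6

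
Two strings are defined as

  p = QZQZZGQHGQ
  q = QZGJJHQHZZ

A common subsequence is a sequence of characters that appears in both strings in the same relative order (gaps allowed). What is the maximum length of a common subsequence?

Let dp[i][j] be the LCS length of the first i characters of p and the first j characters of q. dp[i][j] = dp[i-1][j-1]+1 when the i-th and j-th characters match, else max(dp[i-1][j], dp[i][j-1]).
    ·  Q  Z  G  J  J  H  Q  H  Z  Z
 ·  0  0  0  0  0  0  0  0  0  0  0
 Q  0  1  1  1  1  1  1  1  1  1  1
 Z  0  1  2  2  2  2  2  2  2  2  2
 Q  0  1  2  2  2  2  2  3  3  3  3
 Z  0  1  2  2  2  2  2  3  3  4  4
 Z  0  1  2  2  2  2  2  3  3  4  5
 G  0  1  2  3  3  3  3  3  3  4  5
 Q  0  1  2  3  3  3  3  4  4  4  5
 H  0  1  2  3  3  3  4  4  5  5  5
 G  0  1  2  3  3  3  4  4  5  5  5
 Q  0  1  2  3  3  3  4  5  5  5  5
dp[10][10] = 5. One LCS (by backtracking along matches): QZQZZ.

5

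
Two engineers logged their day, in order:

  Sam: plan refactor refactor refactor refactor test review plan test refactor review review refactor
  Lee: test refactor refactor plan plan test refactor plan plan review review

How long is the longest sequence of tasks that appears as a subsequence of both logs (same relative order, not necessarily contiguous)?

One common subsequence of length 7: refactor (Sam #2, Lee #2); then refactor (Sam #3, Lee #3); then plan (Sam #8, Lee #5); then test (Sam #9, Lee #6); then refactor (Sam #10, Lee #7); then review (Sam #11, Lee #10); then review (Sam #12, Lee #11). Since dp[13][11] = 7, nothing longer is possible.

7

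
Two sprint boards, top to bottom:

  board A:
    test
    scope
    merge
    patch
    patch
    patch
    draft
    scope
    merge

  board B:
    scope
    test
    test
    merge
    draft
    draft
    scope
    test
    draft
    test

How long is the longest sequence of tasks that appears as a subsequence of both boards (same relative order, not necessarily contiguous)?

4

Match test at board A[1]=board B[3], then merge at board A[3]=board B[4], then draft at board A[7]=board B[6], then scope at board A[8]=board B[7] — 4 tasks in the same relative order in both, and the DP table's final entry dp[9][10] is also 4, so no common subsequence is longer.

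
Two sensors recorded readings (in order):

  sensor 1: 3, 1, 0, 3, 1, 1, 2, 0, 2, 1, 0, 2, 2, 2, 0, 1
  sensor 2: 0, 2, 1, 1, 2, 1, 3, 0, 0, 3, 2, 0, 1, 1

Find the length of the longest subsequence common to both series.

Taking 0 at sensor 1[3]=sensor 2[1], 1 at sensor 1[5]=sensor 2[3], 1 at sensor 1[6]=sensor 2[4], 2 at sensor 1[7]=sensor 2[5], 0 at sensor 1[8]=sensor 2[8], 0 at sensor 1[11]=sensor 2[9], 2 at sensor 1[14]=sensor 2[11], 0 at sensor 1[15]=sensor 2[12], 1 at sensor 1[16]=sensor 2[14] gives a common subsequence of length 9. The LCS DP gives dp[16][14] = 9, so this is optimal.

9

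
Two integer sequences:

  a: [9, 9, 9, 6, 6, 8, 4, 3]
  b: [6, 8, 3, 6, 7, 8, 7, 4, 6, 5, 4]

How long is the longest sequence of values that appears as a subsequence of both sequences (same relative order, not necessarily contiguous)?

Let dp[i][j] be the LCS length of the first i values of a and the first j values of b. dp[i][j] = dp[i-1][j-1]+1 when the i-th and j-th values match, else max(dp[i-1][j], dp[i][j-1]).
    ·  6  8  3  6  7  8  7  4  6  5  4
 ·  0  0  0  0  0  0  0  0  0  0  0  0
 9  0  0  0  0  0  0  0  0  0  0  0  0
 9  0  0  0  0  0  0  0  0  0  0  0  0
 9  0  0  0  0  0  0  0  0  0  0  0  0
 6  0  1  1  1  1  1  1  1  1  1  1  1
 6  0  1  1  1  2  2  2  2  2  2  2  2
 8  0  1  2  2  2  2  3  3  3  3  3  3
 4  0  1  2  2  2  2  3  3  4  4  4  4
 3  0  1  2  3  3  3  3  3  4  4  4  4
dp[8][11] = 4. One LCS (by backtracking along matches): 6, 6, 8, 4.

4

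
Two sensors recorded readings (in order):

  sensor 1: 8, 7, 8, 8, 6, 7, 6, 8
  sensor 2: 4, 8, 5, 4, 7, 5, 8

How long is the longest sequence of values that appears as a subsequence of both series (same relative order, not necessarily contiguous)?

Match 8 (sensor 1 #1, sensor 2 #2); then 7 (sensor 1 #2, sensor 2 #5); then 8 (sensor 1 #8, sensor 2 #7) — 3 values in the same relative order in both. Since dp[8][7] = 3, nothing longer is possible.

3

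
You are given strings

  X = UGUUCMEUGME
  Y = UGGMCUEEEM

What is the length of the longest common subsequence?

5

Taking U at X[1]=Y[1] → G at X[2]=Y[3] → U at X[3]=Y[6] → E at X[7]=Y[9] → M at X[10]=Y[10] gives a common subsequence of length 5. The LCS DP gives dp[11][10] = 5, so this is optimal.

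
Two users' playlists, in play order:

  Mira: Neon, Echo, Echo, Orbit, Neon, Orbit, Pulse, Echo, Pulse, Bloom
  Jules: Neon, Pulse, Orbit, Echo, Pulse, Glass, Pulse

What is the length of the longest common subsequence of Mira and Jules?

Match Neon [1,1] → Echo [3,4] → Pulse [7,5] → Pulse [9,7] — 4 songs in the same relative order in both. dp[10][7] = 4 confirms this is the maximum.

4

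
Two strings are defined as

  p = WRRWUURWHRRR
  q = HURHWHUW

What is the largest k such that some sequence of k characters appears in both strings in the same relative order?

4

Let dp[i][j] be the LCS length of the first i characters of p and the first j characters of q. dp[i][j] = dp[i-1][j-1]+1 when the i-th and j-th characters match, else max(dp[i-1][j], dp[i][j-1]).
    ·  H  U  R  H  W  H  U  W
 ·  0  0  0  0  0  0  0  0  0
 W  0  0  0  0  0  1  1  1  1
 R  0  0  0  1  1  1  1  1  1
 R  0  0  0  1  1  1  1  1  1
 W  0  0  0  1  1  2  2  2  2
 U  0  0  1  1  1  2  2  3  3
 U  0  0  1  1  1  2  2  3  3
 R  0  0  1  2  2  2  2  3  3
 W  0  0  1  2  2  3  3  3  4
 H  0  1  1  2  3  3  4  4  4
 R  0  1  1  2  3  3  4  4  4
 R  0  1  1  2  3  3  4  4  4
 R  0  1  1  2  3  3  4  4  4
dp[12][8] = 4. One LCS (by backtracking along matches): RWUW.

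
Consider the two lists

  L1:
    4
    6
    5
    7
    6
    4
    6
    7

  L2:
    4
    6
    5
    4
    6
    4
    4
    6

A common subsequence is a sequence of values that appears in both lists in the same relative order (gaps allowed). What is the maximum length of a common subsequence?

Let dp[i][j] be the LCS length of the first i values of L1 and the first j values of L2. dp[i][j] = dp[i-1][j-1]+1 when the i-th and j-th values match, else max(dp[i-1][j], dp[i][j-1]).
    ·  4  6  5  4  6  4  4  6
 ·  0  0  0  0  0  0  0  0  0
 4  0  1  1  1  1  1  1  1  1
 6  0  1  2  2  2  2  2  2  2
 5  0  1  2  3  3  3  3  3  3
 7  0  1  2  3  3  3  3  3  3
 6  0  1  2  3  3  4  4  4  4
 4  0  1  2  3  4  4  5  5  5
 6  0  1  2  3  4  5  5  5  6
 7  0  1  2  3  4  5  5  5  6
dp[8][8] = 6. One LCS (by backtracking along matches): 4, 6, 5, 6, 4, 6.

6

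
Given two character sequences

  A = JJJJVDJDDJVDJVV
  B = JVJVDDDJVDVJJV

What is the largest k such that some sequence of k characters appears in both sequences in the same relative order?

11

Pick J [1,1]; then J [4,3]; then V [5,4]; then D [6,5]; then D [8,6]; then D [9,7]; then J [10,8]; then V [11,9]; then D [12,10]; then J [13,13]; then V [15,14]; all 11 characters appear in both, in order, and the DP table's final entry dp[15][14] is also 11, so no common subsequence is longer.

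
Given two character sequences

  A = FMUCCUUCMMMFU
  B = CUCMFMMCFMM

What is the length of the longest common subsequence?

One common subsequence of length 7: C at A[5]=B[1], then U at A[7]=B[2], then C at A[8]=B[3], then M at A[9]=B[4], then M at A[10]=B[6], then M at A[11]=B[7], then F at A[12]=B[9], and the DP table's final entry dp[13][11] is also 7, so no common subsequence is longer.

7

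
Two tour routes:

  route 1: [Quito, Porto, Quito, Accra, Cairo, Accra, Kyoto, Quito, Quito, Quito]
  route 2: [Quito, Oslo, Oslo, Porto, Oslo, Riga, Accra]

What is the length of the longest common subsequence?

3

Taking Quito at route 1[1]=route 2[1] → Porto at route 1[2]=route 2[4] → Accra at route 1[6]=route 2[7] gives a common subsequence of length 3. The LCS DP gives dp[10][7] = 3, so this is optimal.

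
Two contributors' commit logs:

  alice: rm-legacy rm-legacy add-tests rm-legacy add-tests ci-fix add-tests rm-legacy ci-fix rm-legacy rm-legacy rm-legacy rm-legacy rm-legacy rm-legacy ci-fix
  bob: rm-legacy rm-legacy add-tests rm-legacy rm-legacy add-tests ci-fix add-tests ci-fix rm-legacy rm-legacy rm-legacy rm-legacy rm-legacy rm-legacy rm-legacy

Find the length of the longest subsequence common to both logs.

14

Match rm-legacy (alice #1, bob #1); then rm-legacy (alice #2, bob #2); then add-tests (alice #3, bob #3); then rm-legacy (alice #4, bob #5); then add-tests (alice #5, bob #6); then ci-fix (alice #6, bob #7); then add-tests (alice #7, bob #8); then rm-legacy (alice #8, bob #10); then rm-legacy (alice #10, bob #11); then rm-legacy (alice #11, bob #12); then rm-legacy (alice #12, bob #13); then rm-legacy (alice #13, bob #14); then rm-legacy (alice #14, bob #15); then rm-legacy (alice #15, bob #16) — 14 commits in the same relative order in both. Since dp[16][16] = 14, nothing longer is possible.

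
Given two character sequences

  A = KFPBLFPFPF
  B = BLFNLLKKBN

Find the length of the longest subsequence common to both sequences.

3

Let dp[i][j] be the LCS length of the first i characters of A and the first j characters of B. dp[i][j] = dp[i-1][j-1]+1 when the i-th and j-th characters match, else max(dp[i-1][j], dp[i][j-1]).
    ·  B  L  F  N  L  L  K  K  B  N
 ·  0  0  0  0  0  0  0  0  0  0  0
 K  0  0  0  0  0  0  0  1  1  1  1
 F  0  0  0  1  1  1  1  1  1  1  1
 P  0  0  0  1  1  1  1  1  1  1  1
 B  0  1  1  1  1  1  1  1  1  2  2
 L  0  1  2  2  2  2  2  2  2  2  2
 F  0  1  2  3  3  3  3  3  3  3  3
 P  0  1  2  3  3  3  3  3  3  3  3
 F  0  1  2  3  3  3  3  3  3  3  3
 P  0  1  2  3  3  3  3  3  3  3  3
 F  0  1  2  3  3  3  3  3  3  3  3
dp[10][10] = 3. One LCS (by backtracking along matches): BLF.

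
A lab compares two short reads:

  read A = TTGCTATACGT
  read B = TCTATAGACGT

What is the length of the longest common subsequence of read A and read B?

9

Pick T (read A #2, read B #1); then C (read A #4, read B #2); then T (read A #5, read B #3); then A (read A #6, read B #4); then T (read A #7, read B #5); then A (read A #8, read B #8); then C (read A #9, read B #9); then G (read A #10, read B #10); then T (read A #11, read B #11); all 9 bases appear in both, in order. Since dp[11][11] = 9, nothing longer is possible.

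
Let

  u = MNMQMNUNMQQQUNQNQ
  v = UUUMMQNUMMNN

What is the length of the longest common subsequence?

8

One common subsequence of length 8: M at u[1]=v[4], then M at u[3]=v[5], then Q at u[4]=v[6], then N at u[6]=v[7], then U at u[7]=v[8], then M at u[9]=v[10], then N at u[14]=v[11], then N at u[16]=v[12]. dp[17][12] = 8 confirms this is the maximum.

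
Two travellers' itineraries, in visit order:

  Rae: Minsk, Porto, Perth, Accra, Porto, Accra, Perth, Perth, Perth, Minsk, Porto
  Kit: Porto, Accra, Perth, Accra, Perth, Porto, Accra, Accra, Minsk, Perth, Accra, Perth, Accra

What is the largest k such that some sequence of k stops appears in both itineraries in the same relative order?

7

Taking Porto (Rae #2, Kit #1); then Perth (Rae #3, Kit #3); then Accra (Rae #4, Kit #4); then Porto (Rae #5, Kit #6); then Accra (Rae #6, Kit #8); then Perth (Rae #7, Kit #10); then Perth (Rae #8, Kit #12) gives a common subsequence of length 7. Since dp[11][13] = 7, nothing longer is possible.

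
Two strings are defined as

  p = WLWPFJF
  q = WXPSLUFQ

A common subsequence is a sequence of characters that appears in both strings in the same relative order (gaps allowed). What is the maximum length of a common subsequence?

3

Let dp[i][j] be the LCS length of the first i characters of p and the first j characters of q. dp[i][j] = dp[i-1][j-1]+1 when the i-th and j-th characters match, else max(dp[i-1][j], dp[i][j-1]).
    ·  W  X  P  S  L  U  F  Q
 ·  0  0  0  0  0  0  0  0  0
 W  0  1  1  1  1  1  1  1  1
 L  0  1  1  1  1  2  2  2  2
 W  0  1  1  1  1  2  2  2  2
 P  0  1  1  2  2  2  2  2  2
 F  0  1  1  2  2  2  2  3  3
 J  0  1  1  2  2  2  2  3  3
 F  0  1  1  2  2  2  2  3  3
dp[7][8] = 3. One LCS (by backtracking along matches): WLF.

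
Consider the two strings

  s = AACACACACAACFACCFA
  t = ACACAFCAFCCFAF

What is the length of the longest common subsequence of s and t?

Pick A [2,1], C [3,2], A [4,3], C [5,4], A [6,5], C [7,7], A [8,8], C [9,10], C [12,11], F [13,12], A [14,13], F [17,14]; all 12 characters appear in both, in order. dp[18][14] = 12 confirms this is the maximum.

12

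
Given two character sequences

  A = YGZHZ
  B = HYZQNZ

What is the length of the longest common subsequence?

3

Taking Y at A[1]=B[2], then Z at A[3]=B[3], then Z at A[5]=B[6] gives a common subsequence of length 3. Since dp[5][6] = 3, nothing longer is possible.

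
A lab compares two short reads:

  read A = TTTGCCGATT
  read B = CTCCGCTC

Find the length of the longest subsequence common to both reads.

5

Let dp[i][j] be the LCS length of the first i bases of read A and the first j bases of read B. dp[i][j] = dp[i-1][j-1]+1 when the i-th and j-th bases match, else max(dp[i-1][j], dp[i][j-1]).
    ·  C  T  C  C  G  C  T  C
 ·  0  0  0  0  0  0  0  0  0
 T  0  0  1  1  1  1  1  1  1
 T  0  0  1  1  1  1  1  2  2
 T  0  0  1  1  1  1  1  2  2
 G  0  0  1  1  1  2  2  2  2
 C  0  1  1  2  2  2  3  3  3
 C  0  1  1  2  3  3  3  3  4
 G  0  1  1  2  3  4  4  4  4
 A  0  1  1  2  3  4  4  4  4
 T  0  1  2  2  3  4  4  5  5
 T  0  1  2  2  3  4  4  5  5
dp[10][8] = 5. One LCS (by backtracking along matches): TCCGT.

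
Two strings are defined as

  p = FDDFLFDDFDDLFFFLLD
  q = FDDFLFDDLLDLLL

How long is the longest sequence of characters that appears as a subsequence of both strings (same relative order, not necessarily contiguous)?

12

One common subsequence of length 12: F (p #1, q #1) → D (p #2, q #2) → D (p #3, q #3) → F (p #4, q #4) → L (p #5, q #5) → F (p #6, q #6) → D (p #7, q #7) → D (p #8, q #8) → D (p #11, q #11) → L (p #12, q #12) → L (p #16, q #13) → L (p #17, q #14), and the DP table's final entry dp[18][14] is also 12, so no common subsequence is longer.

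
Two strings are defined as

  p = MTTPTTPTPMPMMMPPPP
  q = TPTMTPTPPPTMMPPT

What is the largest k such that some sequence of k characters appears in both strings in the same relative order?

Match T (p #3, q #1), then P (p #4, q #2), then T (p #5, q #3), then T (p #6, q #5), then P (p #7, q #6), then T (p #8, q #7), then P (p #9, q #9), then P (p #11, q #10), then M (p #13, q #12), then M (p #14, q #13), then P (p #15, q #14), then P (p #16, q #15) — 12 characters in the same relative order in both, and the DP table's final entry dp[18][16] is also 12, so no common subsequence is longer.

12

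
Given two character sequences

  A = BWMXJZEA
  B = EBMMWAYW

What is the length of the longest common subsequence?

Taking B (A #1, B #2); then W (A #2, B #5); then A (A #8, B #6) gives a common subsequence of length 3, and the DP table's final entry dp[8][8] is also 3, so no common subsequence is longer.

3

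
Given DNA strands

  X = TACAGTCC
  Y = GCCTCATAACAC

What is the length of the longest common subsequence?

6

Let dp[i][j] be the LCS length of the first i bases of X and the first j bases of Y. dp[i][j] = dp[i-1][j-1]+1 when the i-th and j-th bases match, else max(dp[i-1][j], dp[i][j-1]).
    ·  G  C  C  T  C  A  T  A  A  C  A  C
 ·  0  0  0  0  0  0  0  0  0  0  0  0  0
 T  0  0  0  0  1  1  1  1  1  1  1  1  1
 A  0  0  0  0  1  1  2  2  2  2  2  2  2
 C  0  0  1  1  1  2  2  2  2  2  3  3  3
 A  0  0  1  1  1  2  3  3  3  3  3  4  4
 G  0  1  1  1  1  2  3  3  3  3  3  4  4
 T  0  1  1  1  2  2  3  4  4  4  4  4  4
 C  0  1  2  2  2  3  3  4  4  4  5  5  5
 C  0  1  2  3  3  3  3  4  4  4  5  5  6
dp[8][12] = 6. One LCS (by backtracking along matches): TCATCC.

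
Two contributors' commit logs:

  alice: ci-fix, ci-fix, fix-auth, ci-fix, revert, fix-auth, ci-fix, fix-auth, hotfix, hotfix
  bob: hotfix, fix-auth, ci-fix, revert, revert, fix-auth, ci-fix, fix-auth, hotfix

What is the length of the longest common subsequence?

One common subsequence of length 7: fix-auth (alice #3, bob #2) → ci-fix (alice #4, bob #3) → revert (alice #5, bob #5) → fix-auth (alice #6, bob #6) → ci-fix (alice #7, bob #7) → fix-auth (alice #8, bob #8) → hotfix (alice #10, bob #9). dp[10][9] = 7 confirms this is the maximum.

7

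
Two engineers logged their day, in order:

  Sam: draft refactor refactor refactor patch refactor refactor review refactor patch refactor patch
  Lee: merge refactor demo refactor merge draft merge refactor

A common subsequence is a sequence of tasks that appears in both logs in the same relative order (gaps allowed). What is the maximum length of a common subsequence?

Match refactor [2,2]; then refactor [3,4]; then refactor [11,8] — 3 tasks in the same relative order in both, and the DP table's final entry dp[12][8] is also 3, so no common subsequence is longer.

3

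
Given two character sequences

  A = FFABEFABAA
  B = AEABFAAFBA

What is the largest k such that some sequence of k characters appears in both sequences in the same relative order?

Let dp[i][j] be the LCS length of the first i characters of A and the first j characters of B. dp[i][j] = dp[i-1][j-1]+1 when the i-th and j-th characters match, else max(dp[i-1][j], dp[i][j-1]).
    ·  A  E  A  B  F  A  A  F  B  A
 ·  0  0  0  0  0  0  0  0  0  0  0
 F  0  0  0  0  0  1  1  1  1  1  1
 F  0  0  0  0  0  1  1  1  2  2  2
 A  0  1  1  1  1  1  2  2  2  2  3
 B  0  1  1  1  2  2  2  2  2  3  3
 E  0  1  2  2  2  2  2  2  2  3  3
 F  0  1  2  2  2  3  3  3  3  3  3
 A  0  1  2  3  3  3  4  4  4  4  4
 B  0  1  2  3  4  4  4  4  4  5  5
 A  0  1  2  3  4  4  5  5  5  5  6
 A  0  1  2  3  4  4  5  6  6  6  6
dp[10][10] = 6. One LCS (by backtracking along matches): ABFABA.

6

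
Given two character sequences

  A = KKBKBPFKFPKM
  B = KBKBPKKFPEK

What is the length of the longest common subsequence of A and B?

9

Let dp[i][j] be the LCS length of the first i characters of A and the first j characters of B. dp[i][j] = dp[i-1][j-1]+1 when the i-th and j-th characters match, else max(dp[i-1][j], dp[i][j-1]).
    ·  K  B  K  B  P  K  K  F  P  E  K
 ·  0  0  0  0  0  0  0  0  0  0  0  0
 K  0  1  1  1  1  1  1  1  1  1  1  1
 K  0  1  1  2  2  2  2  2  2  2  2  2
 B  0  1  2  2  3  3  3  3  3  3  3  3
 K  0  1  2  3  3  3  4  4  4  4  4  4
 B  0  1  2  3  4  4  4  4  4  4  4  4
 P  0  1  2  3  4  5  5  5  5  5  5  5
 F  0  1  2  3  4  5  5  5  6  6  6  6
 K  0  1  2  3  4  5  6  6  6  6  6  7
 F  0  1  2  3  4  5  6  6  7  7  7  7
 P  0  1  2  3  4  5  6  6  7  8  8  8
 K  0  1  2  3  4  5  6  7  7  8  8  9
 M  0  1  2  3  4  5  6  7  7  8  8  9
dp[12][11] = 9. One LCS (by backtracking along matches): KBKBPKFPK.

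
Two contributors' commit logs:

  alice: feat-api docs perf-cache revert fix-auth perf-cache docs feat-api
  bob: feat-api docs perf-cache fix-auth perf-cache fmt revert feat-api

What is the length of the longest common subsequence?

6

Match feat-api at alice[1]=bob[1] → docs at alice[2]=bob[2] → perf-cache at alice[3]=bob[3] → fix-auth at alice[5]=bob[4] → perf-cache at alice[6]=bob[5] → feat-api at alice[8]=bob[8] — 6 commits in the same relative order in both, and the DP table's final entry dp[8][8] is also 6, so no common subsequence is longer.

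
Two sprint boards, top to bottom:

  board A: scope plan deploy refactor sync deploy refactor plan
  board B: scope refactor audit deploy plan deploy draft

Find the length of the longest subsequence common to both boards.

One common subsequence of length 4: scope [1,1], refactor [4,2], deploy [6,4], plan [8,5], and the DP table's final entry dp[8][7] is also 4, so no common subsequence is longer.

4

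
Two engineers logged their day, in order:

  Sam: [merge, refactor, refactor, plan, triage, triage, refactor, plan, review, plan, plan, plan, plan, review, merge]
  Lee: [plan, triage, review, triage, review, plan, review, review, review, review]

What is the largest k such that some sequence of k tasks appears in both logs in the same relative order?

6

Match plan [4,1], then triage [5,2], then triage [6,4], then plan [8,6], then review [9,9], then review [14,10] — 6 tasks in the same relative order in both. dp[15][10] = 6 confirms this is the maximum.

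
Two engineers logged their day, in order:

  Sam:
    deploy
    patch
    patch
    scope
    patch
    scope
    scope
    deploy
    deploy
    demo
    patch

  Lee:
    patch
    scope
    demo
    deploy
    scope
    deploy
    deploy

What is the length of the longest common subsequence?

5

Match patch (Sam #3, Lee #1) → scope (Sam #4, Lee #2) → scope (Sam #7, Lee #5) → deploy (Sam #8, Lee #6) → deploy (Sam #9, Lee #7) — 5 tasks in the same relative order in both. The LCS DP gives dp[11][7] = 5, so this is optimal.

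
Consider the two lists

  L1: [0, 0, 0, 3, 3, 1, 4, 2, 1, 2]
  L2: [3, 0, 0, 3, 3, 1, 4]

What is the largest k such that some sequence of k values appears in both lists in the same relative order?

6

Taking 0 [2,2], then 0 [3,3], then 3 [4,4], then 3 [5,5], then 1 [6,6], then 4 [7,7] gives a common subsequence of length 6. dp[10][7] = 6 confirms this is the maximum.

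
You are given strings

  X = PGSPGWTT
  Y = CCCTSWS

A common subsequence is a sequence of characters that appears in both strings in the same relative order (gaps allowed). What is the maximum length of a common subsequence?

2

Let dp[i][j] be the LCS length of the first i characters of X and the first j characters of Y. dp[i][j] = dp[i-1][j-1]+1 when the i-th and j-th characters match, else max(dp[i-1][j], dp[i][j-1]).
    ·  C  C  C  T  S  W  S
 ·  0  0  0  0  0  0  0  0
 P  0  0  0  0  0  0  0  0
 G  0  0  0  0  0  0  0  0
 S  0  0  0  0  0  1  1  1
 P  0  0  0  0  0  1  1  1
 G  0  0  0  0  0  1  1  1
 W  0  0  0  0  0  1  2  2
 T  0  0  0  0  1  1  2  2
 T  0  0  0  0  1  1  2  2
dp[8][7] = 2. One LCS (by backtracking along matches): SW.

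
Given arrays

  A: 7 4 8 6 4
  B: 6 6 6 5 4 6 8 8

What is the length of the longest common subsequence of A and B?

2

Let dp[i][j] be the LCS length of the first i values of A and the first j values of B. dp[i][j] = dp[i-1][j-1]+1 when the i-th and j-th values match, else max(dp[i-1][j], dp[i][j-1]).
    ·  6  6  6  5  4  6  8  8
 ·  0  0  0  0  0  0  0  0  0
 7  0  0  0  0  0  0  0  0  0
 4  0  0  0  0  0  1  1  1  1
 8  0  0  0  0  0  1  1  2  2
 6  0  1  1  1  1  1  2  2  2
 4  0  1  1  1  1  2  2  2  2
dp[5][8] = 2. One LCS (by backtracking along matches): 4, 8.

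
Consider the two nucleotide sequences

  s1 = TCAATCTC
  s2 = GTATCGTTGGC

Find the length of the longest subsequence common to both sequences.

Let dp[i][j] be the LCS length of the first i bases of s1 and the first j bases of s2. dp[i][j] = dp[i-1][j-1]+1 when the i-th and j-th bases match, else max(dp[i-1][j], dp[i][j-1]).
    ·  G  T  A  T  C  G  T  T  G  G  C
 ·  0  0  0  0  0  0  0  0  0  0  0  0
 T  0  0  1  1  1  1  1  1  1  1  1  1
 C  0  0  1  1  1  2  2  2  2  2  2  2
 A  0  0  1  2  2  2  2  2  2  2  2  2
 A  0  0  1  2  2  2  2  2  2  2  2  2
 T  0  0  1  2  3  3  3  3  3  3  3  3
 C  0  0  1  2  3  4  4  4  4  4  4  4
 T  0  0  1  2  3  4  4  5  5  5  5  5
 C  0  0  1  2  3  4  4  5  5  5  5  6
dp[8][11] = 6. One LCS (by backtracking along matches): TATCTC.

6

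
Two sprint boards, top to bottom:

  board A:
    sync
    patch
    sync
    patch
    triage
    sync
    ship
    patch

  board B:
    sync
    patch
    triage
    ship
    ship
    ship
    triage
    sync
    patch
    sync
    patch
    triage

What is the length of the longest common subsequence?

Taking sync [1,1], then patch [2,2], then sync [3,8], then patch [4,9], then sync [6,10], then patch [8,11] gives a common subsequence of length 6. Since dp[8][12] = 6, nothing longer is possible.

6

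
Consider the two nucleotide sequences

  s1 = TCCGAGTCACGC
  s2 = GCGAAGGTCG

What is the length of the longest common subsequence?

Let dp[i][j] be the LCS length of the first i bases of s1 and the first j bases of s2. dp[i][j] = dp[i-1][j-1]+1 when the i-th and j-th bases match, else max(dp[i-1][j], dp[i][j-1]).
    ·  G  C  G  A  A  G  G  T  C  G
 ·  0  0  0  0  0  0  0  0  0  0  0
 T  0  0  0  0  0  0  0  0  1  1  1
 C  0  0  1  1  1  1  1  1  1  2  2
 C  0  0  1  1  1  1  1  1  1  2  2
 G  0  1  1  2  2  2  2  2  2  2  3
 A  0  1  1  2  3  3  3  3  3  3  3
 G  0  1  1  2  3  3  4  4  4  4  4
 T  0  1  1  2  3  3  4  4  5  5  5
 C  0  1  2  2  3  3  4  4  5  6  6
 A  0  1  2  2  3  4  4  4  5  6  6
 C  0  1  2  2  3  4  4  4  5  6  6
 G  0  1  2  3  3  4  5  5  5  6  7
 C  0  1  2  3  3  4  5  5  5  6  7
dp[12][10] = 7. One LCS (by backtracking along matches): CGAGTCG.

7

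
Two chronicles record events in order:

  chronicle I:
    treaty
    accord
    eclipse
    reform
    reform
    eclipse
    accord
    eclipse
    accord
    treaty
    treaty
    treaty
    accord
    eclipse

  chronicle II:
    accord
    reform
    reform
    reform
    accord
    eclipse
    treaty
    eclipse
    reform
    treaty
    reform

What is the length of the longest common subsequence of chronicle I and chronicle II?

One common subsequence of length 7: accord at chronicle I[2]=chronicle II[1], reform at chronicle I[4]=chronicle II[3], reform at chronicle I[5]=chronicle II[4], accord at chronicle I[7]=chronicle II[5], eclipse at chronicle I[8]=chronicle II[6], treaty at chronicle I[10]=chronicle II[7], treaty at chronicle I[11]=chronicle II[10], and the DP table's final entry dp[14][11] is also 7, so no common subsequence is longer.

7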